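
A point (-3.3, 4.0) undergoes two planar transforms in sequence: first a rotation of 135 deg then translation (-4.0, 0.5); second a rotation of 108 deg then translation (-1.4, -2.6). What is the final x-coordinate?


After transform 1:
x1 = cos(135)*-3.3 - sin(135)*4.0 + -4.0 = -4.495
y1 = sin(135)*-3.3 + cos(135)*4.0 + 0.5 = -4.6619
After transform 2:
x2 = cos(108)*-4.495 - sin(108)*-4.6619 + -1.4
= 4.4227


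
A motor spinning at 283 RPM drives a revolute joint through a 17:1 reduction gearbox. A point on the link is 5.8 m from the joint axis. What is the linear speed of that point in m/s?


omega_motor = 283 * 2*pi/60 = 29.6357 rad/s
omega_joint = omega_motor / 17 = 1.7433 rad/s
v = omega_joint * r = 1.7433 * 5.8
= 10.111 m/s


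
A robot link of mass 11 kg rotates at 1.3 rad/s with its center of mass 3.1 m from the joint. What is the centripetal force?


F = m * omega^2 * r
= 11 * 1.3^2 * 3.1
= 11 * 1.69 * 3.1
= 57.629 N


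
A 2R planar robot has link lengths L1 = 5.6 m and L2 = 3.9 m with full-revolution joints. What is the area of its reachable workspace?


r_max = L1 + L2 = 9.5 m
r_min = |L1 - L2| = 1.7 m
Area = pi*(r_max^2 - r_min^2)
= pi*(90.25 - 2.89)
= pi * 87.36
= 274.4495 m^2


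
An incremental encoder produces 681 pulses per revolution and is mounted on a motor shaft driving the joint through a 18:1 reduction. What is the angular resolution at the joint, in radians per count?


counts per rev = 681
effective counts at joint = 681 * 18 = 12258
resolution = 2*pi / 12258
= 5.1258e-04 rad/count


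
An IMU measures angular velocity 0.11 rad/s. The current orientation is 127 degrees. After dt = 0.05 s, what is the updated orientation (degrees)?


delta_theta = w * dt = 0.11 * 0.05 = 0.0055 rad
= 0.3151 deg
theta_new = 127 + 0.3151 = 127.3151 deg


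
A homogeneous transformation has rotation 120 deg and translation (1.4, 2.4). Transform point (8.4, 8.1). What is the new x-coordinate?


x' = cos(theta)*px - sin(theta)*py + tx
= -0.5*8.4 - 0.866*8.1 + 1.4
= -9.8148


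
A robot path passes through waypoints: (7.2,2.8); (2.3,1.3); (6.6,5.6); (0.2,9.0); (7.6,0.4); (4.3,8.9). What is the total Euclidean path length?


Segment lengths:
  seg1 = sqrt((-4.9)^2 + (-1.5)^2) = 5.1245
  seg2 = sqrt((4.3)^2 + (4.3)^2) = 6.0811
  seg3 = sqrt((-6.4)^2 + (3.4)^2) = 7.2471
  seg4 = sqrt((7.4)^2 + (-8.6)^2) = 11.3455
  seg5 = sqrt((-3.3)^2 + (8.5)^2) = 9.1181
Total = 38.9162


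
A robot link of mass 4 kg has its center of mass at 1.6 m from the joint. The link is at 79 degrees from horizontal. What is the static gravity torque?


tau = m*g*L*cos(angle)
= 4 * 9.81 * 1.6 * cos(79 deg)
= 4 * 9.81 * 1.6 * 0.1908
= 11.9798 Nm


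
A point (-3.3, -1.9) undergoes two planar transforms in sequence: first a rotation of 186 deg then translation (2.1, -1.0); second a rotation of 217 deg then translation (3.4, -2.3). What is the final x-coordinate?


After transform 1:
x1 = cos(186)*-3.3 - sin(186)*-1.9 + 2.1 = 5.1833
y1 = sin(186)*-3.3 + cos(186)*-1.9 + -1.0 = 1.2345
After transform 2:
x2 = cos(217)*5.1833 - sin(217)*1.2345 + 3.4
= 0.0034


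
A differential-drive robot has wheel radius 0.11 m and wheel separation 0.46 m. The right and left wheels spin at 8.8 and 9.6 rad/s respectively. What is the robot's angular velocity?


vR = r*wR = 0.11*8.8 = 0.968 m/s
vL = r*wL = 0.11*9.6 = 1.056 m/s
v = (vR+vL)/2 = 1.012 m/s
omega = (vR-vL)/L = -0.1913 rad/s
angular velocity = -0.1913 rad/s


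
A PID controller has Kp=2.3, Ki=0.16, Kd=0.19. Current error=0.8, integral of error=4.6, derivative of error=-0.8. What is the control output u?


u = Kp*e + Ki*int(e) + Kd*de/dt
= 2.3*0.8 + 0.16*4.6 + 0.19*(-0.8)
= 1.84 + 0.736 + -0.152
= 2.424


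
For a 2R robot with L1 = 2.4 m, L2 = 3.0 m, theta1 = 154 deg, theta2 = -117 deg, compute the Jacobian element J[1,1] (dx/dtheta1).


J[1,1] = -L1*sin(t1) - L2*sin(t1+t2)
= -2.4*sin(154) - 3.0*sin(37)
= -2.8575


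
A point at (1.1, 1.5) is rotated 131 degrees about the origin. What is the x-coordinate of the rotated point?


x' = x*cos(theta) - y*sin(theta)
cos(131 deg) = -0.6561, sin(131 deg) = 0.7547
x' = 1.1 * -0.6561 - 1.5 * 0.7547
= -0.7217 - 1.1321
= -1.8537


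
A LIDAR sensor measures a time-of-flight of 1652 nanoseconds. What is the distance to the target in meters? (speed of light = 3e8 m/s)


tof = 1652 ns = 1.652e-06 s
dist = c * tof / 2
= 3e8 * 1.652e-06 / 2
= 247.8 m


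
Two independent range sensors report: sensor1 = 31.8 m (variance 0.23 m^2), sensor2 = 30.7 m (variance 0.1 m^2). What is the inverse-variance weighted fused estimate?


w1 = (1/var1) / (1/var1 + 1/var2)
   = 4.3478 / (4.3478 + 10.0) = 0.303
w2 = 1 - w1 = 0.697
fused = w1*s1 + w2*s2 = 9.6364 + 21.397
= 31.0333 m


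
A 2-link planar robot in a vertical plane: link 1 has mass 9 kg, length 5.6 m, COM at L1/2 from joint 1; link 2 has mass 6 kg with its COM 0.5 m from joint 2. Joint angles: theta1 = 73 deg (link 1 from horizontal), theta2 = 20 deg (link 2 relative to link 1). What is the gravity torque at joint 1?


Horizontal distance from joint 1 to link-1 COM:
  x_c1 = (L1/2)*cos(t1) = 2.8 * 0.2924 = 0.8186 m
Horizontal distance from joint 1 to link-2 COM:
  x_c2 = L1*cos(t1) + Lc2*cos(t1+t2)
       = 5.6*0.2924 + 0.5*-0.0523 = 1.6111 m
tau1 = m1*g*x_c1 + m2*g*x_c2
     = 9*9.81*0.8186 + 6*9.81*1.6111
     = 72.2778 + 94.8301
     = 167.1079 Nm


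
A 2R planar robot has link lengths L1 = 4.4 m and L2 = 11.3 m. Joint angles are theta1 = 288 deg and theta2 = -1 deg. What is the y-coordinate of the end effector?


Convert angles to radians: theta1 = 5.0265, theta2 = -0.0175
y = L1*sin(theta1) + L2*sin(theta1+theta2)
y = -4.1846 + -10.8062
y = -14.9909


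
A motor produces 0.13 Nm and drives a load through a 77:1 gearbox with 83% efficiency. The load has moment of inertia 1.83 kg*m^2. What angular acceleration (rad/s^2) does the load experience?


tau_out = tau_motor * N * eta
= 0.13 * 77 * 0.83 = 8.3083 Nm
alpha = tau_out / I = 8.3083 / 1.83
= 4.5401 rad/s^2


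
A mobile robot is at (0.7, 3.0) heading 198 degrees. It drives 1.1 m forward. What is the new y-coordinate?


y_new = y0 + d*sin(theta)
= 3.0 + 1.1*sin(198)
= 3.0 + -0.3399
= 2.6601


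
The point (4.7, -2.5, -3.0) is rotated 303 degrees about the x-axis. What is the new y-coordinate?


Rotation about x-axis: y' = y*cos(theta) - z*sin(theta)
= -2.5 * 0.5446 - -3.0 * -0.8387
= -3.8776


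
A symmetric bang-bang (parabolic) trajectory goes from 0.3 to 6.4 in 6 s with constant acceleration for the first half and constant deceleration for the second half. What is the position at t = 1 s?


Symmetric rest-to-rest: each phase covers (pf-p0)/2 in time T/2. 0.5*a*(T/2)^2 = (pf-p0)/2 => a = 4*(pf-p0)/T^2
a = 4*(6.4-0.3)/6^2 = 0.6778
t = 1 is in the acceleration phase (t <= T/2).
p = p0 + 0.5*a*t^2 = 0.3 + 0.5*0.6778*1^2
= 0.6389


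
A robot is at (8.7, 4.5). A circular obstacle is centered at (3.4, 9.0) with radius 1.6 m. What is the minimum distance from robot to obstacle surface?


center_dist = sqrt((8.7-3.4)^2 + (4.5-9.0)^2)
= sqrt(28.09 + 20.25)
= 6.9527
min_dist = center_dist - radius = 6.9527 - 1.6 = 5.3527 m


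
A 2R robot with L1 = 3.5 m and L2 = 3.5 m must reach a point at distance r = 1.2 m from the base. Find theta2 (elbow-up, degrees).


cos(theta2) = (r^2 - L1^2 - L2^2) / (2*L1*L2)
cos(theta2) = (1.44 - 12.25 - 12.25) / 24.5
cos(theta2) = -0.941224
theta2 = 160.2582 degrees


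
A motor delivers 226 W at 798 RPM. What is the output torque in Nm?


omega = 798 * 2*pi/60 = 83.5664 rad/s
tau = P / omega = 226 / 83.5664
= 2.7044 Nm


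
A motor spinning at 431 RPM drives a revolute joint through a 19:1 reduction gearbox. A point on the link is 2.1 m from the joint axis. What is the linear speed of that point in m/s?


omega_motor = 431 * 2*pi/60 = 45.1342 rad/s
omega_joint = omega_motor / 19 = 2.3755 rad/s
v = omega_joint * r = 2.3755 * 2.1
= 4.9885 m/s


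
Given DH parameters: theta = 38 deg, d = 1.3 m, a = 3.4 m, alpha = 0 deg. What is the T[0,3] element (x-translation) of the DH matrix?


T[0,3] = a * cos(theta)
= 3.4 * cos(38 deg)
= 3.4 * 0.788
= 2.6792


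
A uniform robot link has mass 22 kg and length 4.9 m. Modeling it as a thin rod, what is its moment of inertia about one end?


I = (1/3) * m * L^2
= (1/3) * 22 * 4.9^2
= 0.333333 * 22 * 24.01
= 176.0733 kg*m^2


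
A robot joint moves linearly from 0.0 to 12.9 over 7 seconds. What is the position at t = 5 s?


s = t/T = 5/7 = 0.7143
p(t) = p0 + (pf-p0)*s
= 0.0 + (12.9 - 0.0) * 0.7143
= 9.2143


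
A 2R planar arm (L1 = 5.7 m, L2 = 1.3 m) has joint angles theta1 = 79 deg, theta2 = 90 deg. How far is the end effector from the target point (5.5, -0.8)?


End effector via forward kinematics:
x = L1*cos(t1) + L2*cos(t1+t2) = -0.1885
y = L1*sin(t1) + L2*sin(t1+t2) = 5.8433
Distance to target:
d = sqrt((5.5 - -0.1885)^2 + (-0.8 - 5.8433)^2)
= sqrt(32.3591 + 44.1338)
= 8.746 m


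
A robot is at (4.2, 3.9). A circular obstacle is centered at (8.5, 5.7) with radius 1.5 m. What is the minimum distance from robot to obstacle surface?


center_dist = sqrt((4.2-8.5)^2 + (3.9-5.7)^2)
= sqrt(18.49 + 3.24)
= 4.6615
min_dist = center_dist - radius = 4.6615 - 1.5 = 3.1615 m


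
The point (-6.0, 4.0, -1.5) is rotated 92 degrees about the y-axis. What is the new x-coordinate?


Rotation about y-axis: x' = x*cos(theta) + z*sin(theta)
= -6.0 * -0.0349 + -1.5 * 0.9994
= -1.2897


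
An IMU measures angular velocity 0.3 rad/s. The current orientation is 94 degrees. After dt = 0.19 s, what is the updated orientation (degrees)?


delta_theta = w * dt = 0.3 * 0.19 = 0.057 rad
= 3.2659 deg
theta_new = 94 + 3.2659 = 97.2659 deg


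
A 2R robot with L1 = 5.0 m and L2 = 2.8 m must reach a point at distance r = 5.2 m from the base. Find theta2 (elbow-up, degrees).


cos(theta2) = (r^2 - L1^2 - L2^2) / (2*L1*L2)
cos(theta2) = (27.04 - 25.0 - 7.84) / 28.0
cos(theta2) = -0.207143
theta2 = 101.955 degrees


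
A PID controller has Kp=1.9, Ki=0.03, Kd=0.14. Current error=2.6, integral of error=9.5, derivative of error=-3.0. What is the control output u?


u = Kp*e + Ki*int(e) + Kd*de/dt
= 1.9*2.6 + 0.03*9.5 + 0.14*(-3.0)
= 4.94 + 0.285 + -0.42
= 4.805


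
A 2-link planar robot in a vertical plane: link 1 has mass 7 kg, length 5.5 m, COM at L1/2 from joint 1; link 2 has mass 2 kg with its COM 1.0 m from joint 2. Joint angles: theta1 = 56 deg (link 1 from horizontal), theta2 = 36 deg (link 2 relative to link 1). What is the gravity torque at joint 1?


Horizontal distance from joint 1 to link-1 COM:
  x_c1 = (L1/2)*cos(t1) = 2.75 * 0.5592 = 1.5378 m
Horizontal distance from joint 1 to link-2 COM:
  x_c2 = L1*cos(t1) + Lc2*cos(t1+t2)
       = 5.5*0.5592 + 1.0*-0.0349 = 3.0407 m
tau1 = m1*g*x_c1 + m2*g*x_c2
     = 7*9.81*1.5378 + 2*9.81*3.0407
     = 105.5994 + 59.6578
     = 165.2572 Nm


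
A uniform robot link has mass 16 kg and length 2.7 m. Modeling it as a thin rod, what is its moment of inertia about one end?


I = (1/3) * m * L^2
= (1/3) * 16 * 2.7^2
= 0.333333 * 16 * 7.29
= 38.88 kg*m^2


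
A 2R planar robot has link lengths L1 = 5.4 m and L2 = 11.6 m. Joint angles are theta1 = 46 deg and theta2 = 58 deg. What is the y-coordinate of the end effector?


Convert angles to radians: theta1 = 0.8029, theta2 = 1.0123
y = L1*sin(theta1) + L2*sin(theta1+theta2)
y = 3.8844 + 11.2554
y = 15.1399


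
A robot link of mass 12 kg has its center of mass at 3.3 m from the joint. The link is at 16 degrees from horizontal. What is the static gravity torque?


tau = m*g*L*cos(angle)
= 12 * 9.81 * 3.3 * cos(16 deg)
= 12 * 9.81 * 3.3 * 0.9613
= 373.4271 Nm


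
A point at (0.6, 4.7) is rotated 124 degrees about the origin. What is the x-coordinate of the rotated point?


x' = x*cos(theta) - y*sin(theta)
cos(124 deg) = -0.5592, sin(124 deg) = 0.829
x' = 0.6 * -0.5592 - 4.7 * 0.829
= -0.3355 - 3.8965
= -4.232


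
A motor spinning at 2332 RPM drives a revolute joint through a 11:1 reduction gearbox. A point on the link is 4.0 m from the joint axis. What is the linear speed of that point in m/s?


omega_motor = 2332 * 2*pi/60 = 244.2065 rad/s
omega_joint = omega_motor / 11 = 22.2006 rad/s
v = omega_joint * r = 22.2006 * 4.0
= 88.8024 m/s


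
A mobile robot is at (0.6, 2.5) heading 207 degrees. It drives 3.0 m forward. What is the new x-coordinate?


x_new = x0 + d*cos(theta)
= 0.6 + 3.0*cos(207)
= 0.6 + -2.673
= -2.073


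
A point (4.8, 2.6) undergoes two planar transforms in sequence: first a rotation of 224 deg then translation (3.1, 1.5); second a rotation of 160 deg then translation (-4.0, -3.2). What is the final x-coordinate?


After transform 1:
x1 = cos(224)*4.8 - sin(224)*2.6 + 3.1 = 1.4533
y1 = sin(224)*4.8 + cos(224)*2.6 + 1.5 = -3.7046
After transform 2:
x2 = cos(160)*1.4533 - sin(160)*-3.7046 + -4.0
= -4.0986


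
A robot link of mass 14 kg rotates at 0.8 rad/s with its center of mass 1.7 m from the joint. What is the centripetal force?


F = m * omega^2 * r
= 14 * 0.8^2 * 1.7
= 14 * 0.64 * 1.7
= 15.232 N


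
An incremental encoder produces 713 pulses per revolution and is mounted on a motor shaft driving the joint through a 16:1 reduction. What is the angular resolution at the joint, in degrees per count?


counts per rev = 713
effective counts at joint = 713 * 16 = 11408
resolution = 360 / 11408
= 0.0316 deg/count


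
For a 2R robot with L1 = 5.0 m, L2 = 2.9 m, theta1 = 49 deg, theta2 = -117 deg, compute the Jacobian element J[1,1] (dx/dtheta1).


J[1,1] = -L1*sin(t1) - L2*sin(t1+t2)
= -5.0*sin(49) - 2.9*sin(-68)
= -1.0847


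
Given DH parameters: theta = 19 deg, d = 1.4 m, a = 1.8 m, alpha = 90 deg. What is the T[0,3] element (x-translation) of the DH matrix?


T[0,3] = a * cos(theta)
= 1.8 * cos(19 deg)
= 1.8 * 0.9455
= 1.7019


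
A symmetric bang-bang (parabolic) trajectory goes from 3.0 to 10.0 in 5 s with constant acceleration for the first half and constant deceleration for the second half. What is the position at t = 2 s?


Symmetric rest-to-rest: each phase covers (pf-p0)/2 in time T/2. 0.5*a*(T/2)^2 = (pf-p0)/2 => a = 4*(pf-p0)/T^2
a = 4*(10.0-3.0)/5^2 = 1.12
t = 2 is in the acceleration phase (t <= T/2).
p = p0 + 0.5*a*t^2 = 3.0 + 0.5*1.12*2^2
= 5.24


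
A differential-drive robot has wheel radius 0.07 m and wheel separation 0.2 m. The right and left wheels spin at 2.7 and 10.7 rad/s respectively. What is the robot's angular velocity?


vR = r*wR = 0.07*2.7 = 0.189 m/s
vL = r*wL = 0.07*10.7 = 0.749 m/s
v = (vR+vL)/2 = 0.469 m/s
omega = (vR-vL)/L = -2.8 rad/s
angular velocity = -2.8 rad/s


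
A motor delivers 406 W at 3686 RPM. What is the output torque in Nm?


omega = 3686 * 2*pi/60 = 385.997 rad/s
tau = P / omega = 406 / 385.997
= 1.0518 Nm


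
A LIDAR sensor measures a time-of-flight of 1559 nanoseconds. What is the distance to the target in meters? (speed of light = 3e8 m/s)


tof = 1559 ns = 1.559e-06 s
dist = c * tof / 2
= 3e8 * 1.559e-06 / 2
= 233.85 m


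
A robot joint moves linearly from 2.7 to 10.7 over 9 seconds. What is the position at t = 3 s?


s = t/T = 3/9 = 0.3333
p(t) = p0 + (pf-p0)*s
= 2.7 + (10.7 - 2.7) * 0.3333
= 5.3667


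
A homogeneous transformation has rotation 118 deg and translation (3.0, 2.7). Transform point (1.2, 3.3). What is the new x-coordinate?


x' = cos(theta)*px - sin(theta)*py + tx
= -0.4695*1.2 - 0.8829*3.3 + 3.0
= -0.4771


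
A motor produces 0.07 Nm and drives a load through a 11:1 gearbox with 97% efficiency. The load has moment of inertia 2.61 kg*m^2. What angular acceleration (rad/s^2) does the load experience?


tau_out = tau_motor * N * eta
= 0.07 * 11 * 0.97 = 0.7469 Nm
alpha = tau_out / I = 0.7469 / 2.61
= 0.2862 rad/s^2


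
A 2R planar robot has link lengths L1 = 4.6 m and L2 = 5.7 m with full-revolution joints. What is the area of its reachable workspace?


r_max = L1 + L2 = 10.3 m
r_min = |L1 - L2| = 1.1 m
Area = pi*(r_max^2 - r_min^2)
= pi*(106.09 - 1.21)
= pi * 104.88
= 329.4902 m^2


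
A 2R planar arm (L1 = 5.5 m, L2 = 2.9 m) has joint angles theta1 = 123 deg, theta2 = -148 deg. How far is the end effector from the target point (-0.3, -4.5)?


End effector via forward kinematics:
x = L1*cos(t1) + L2*cos(t1+t2) = -0.3672
y = L1*sin(t1) + L2*sin(t1+t2) = 3.3871
Distance to target:
d = sqrt((-0.3 - -0.3672)^2 + (-4.5 - 3.3871)^2)
= sqrt(0.0045 + 62.2063)
= 7.8874 m


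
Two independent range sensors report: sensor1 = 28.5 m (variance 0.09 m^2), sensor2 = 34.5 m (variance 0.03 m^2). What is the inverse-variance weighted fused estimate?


w1 = (1/var1) / (1/var1 + 1/var2)
   = 11.1111 / (11.1111 + 33.3333) = 0.25
w2 = 1 - w1 = 0.75
fused = w1*s1 + w2*s2 = 7.125 + 25.875
= 33.0 m


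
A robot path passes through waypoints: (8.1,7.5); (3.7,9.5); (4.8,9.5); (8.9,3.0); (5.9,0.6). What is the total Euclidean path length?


Segment lengths:
  seg1 = sqrt((-4.4)^2 + (2.0)^2) = 4.8332
  seg2 = sqrt((1.1)^2 + (0.0)^2) = 1.1
  seg3 = sqrt((4.1)^2 + (-6.5)^2) = 7.6851
  seg4 = sqrt((-3.0)^2 + (-2.4)^2) = 3.8419
Total = 17.4601


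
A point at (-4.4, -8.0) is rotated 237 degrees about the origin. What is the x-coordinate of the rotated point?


x' = x*cos(theta) - y*sin(theta)
cos(237 deg) = -0.5446, sin(237 deg) = -0.8387
x' = -4.4 * -0.5446 - -8.0 * -0.8387
= 2.3964 - 6.7094
= -4.313


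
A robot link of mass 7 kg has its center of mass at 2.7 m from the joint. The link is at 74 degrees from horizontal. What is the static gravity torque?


tau = m*g*L*cos(angle)
= 7 * 9.81 * 2.7 * cos(74 deg)
= 7 * 9.81 * 2.7 * 0.2756
= 51.1056 Nm


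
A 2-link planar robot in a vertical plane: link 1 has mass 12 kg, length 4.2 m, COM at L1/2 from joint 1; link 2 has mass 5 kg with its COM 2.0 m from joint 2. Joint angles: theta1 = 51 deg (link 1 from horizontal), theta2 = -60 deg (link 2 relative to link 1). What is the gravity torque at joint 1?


Horizontal distance from joint 1 to link-1 COM:
  x_c1 = (L1/2)*cos(t1) = 2.1 * 0.6293 = 1.3216 m
Horizontal distance from joint 1 to link-2 COM:
  x_c2 = L1*cos(t1) + Lc2*cos(t1+t2)
       = 4.2*0.6293 + 2.0*0.9877 = 4.6185 m
tau1 = m1*g*x_c1 + m2*g*x_c2
     = 12*9.81*1.3216 + 5*9.81*4.6185
     = 155.5756 + 226.5385
     = 382.1141 Nm


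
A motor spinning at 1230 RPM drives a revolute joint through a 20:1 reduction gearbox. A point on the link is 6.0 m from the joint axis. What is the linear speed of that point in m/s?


omega_motor = 1230 * 2*pi/60 = 128.8053 rad/s
omega_joint = omega_motor / 20 = 6.4403 rad/s
v = omega_joint * r = 6.4403 * 6.0
= 38.6416 m/s


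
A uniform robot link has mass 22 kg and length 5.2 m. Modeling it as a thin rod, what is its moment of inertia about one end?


I = (1/3) * m * L^2
= (1/3) * 22 * 5.2^2
= 0.333333 * 22 * 27.04
= 198.2933 kg*m^2


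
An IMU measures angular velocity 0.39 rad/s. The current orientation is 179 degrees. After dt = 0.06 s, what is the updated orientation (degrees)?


delta_theta = w * dt = 0.39 * 0.06 = 0.0234 rad
= 1.3407 deg
theta_new = 179 + 1.3407 = 180.3407 deg


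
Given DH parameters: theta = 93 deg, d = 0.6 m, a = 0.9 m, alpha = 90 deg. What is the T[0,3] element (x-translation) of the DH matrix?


T[0,3] = a * cos(theta)
= 0.9 * cos(93 deg)
= 0.9 * -0.0523
= -0.0471


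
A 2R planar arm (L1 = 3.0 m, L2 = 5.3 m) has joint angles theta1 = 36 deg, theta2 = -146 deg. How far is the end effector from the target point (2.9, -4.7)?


End effector via forward kinematics:
x = L1*cos(t1) + L2*cos(t1+t2) = 0.6143
y = L1*sin(t1) + L2*sin(t1+t2) = -3.217
Distance to target:
d = sqrt((2.9 - 0.6143)^2 + (-4.7 - -3.217)^2)
= sqrt(5.2242 + 2.1992)
= 2.7246 m


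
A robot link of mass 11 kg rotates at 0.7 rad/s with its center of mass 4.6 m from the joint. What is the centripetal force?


F = m * omega^2 * r
= 11 * 0.7^2 * 4.6
= 11 * 0.49 * 4.6
= 24.794 N


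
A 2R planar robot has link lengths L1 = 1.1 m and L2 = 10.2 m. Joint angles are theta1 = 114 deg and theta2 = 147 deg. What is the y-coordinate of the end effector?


Convert angles to radians: theta1 = 1.9897, theta2 = 2.5656
y = L1*sin(theta1) + L2*sin(theta1+theta2)
y = 1.0049 + -10.0744
y = -9.0695


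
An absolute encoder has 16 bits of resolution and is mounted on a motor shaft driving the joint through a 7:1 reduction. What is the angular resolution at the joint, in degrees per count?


counts = 2^16 = 65536
effective counts at joint = 65536 * 7 = 458752
resolution = 360 / 458752
= 7.8474e-04 deg/count


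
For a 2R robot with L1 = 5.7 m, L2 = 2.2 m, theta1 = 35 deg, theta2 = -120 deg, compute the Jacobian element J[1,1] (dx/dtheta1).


J[1,1] = -L1*sin(t1) - L2*sin(t1+t2)
= -5.7*sin(35) - 2.2*sin(-85)
= -1.0778


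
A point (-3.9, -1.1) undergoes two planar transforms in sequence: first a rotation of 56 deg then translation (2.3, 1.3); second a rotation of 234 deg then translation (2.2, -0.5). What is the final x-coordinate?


After transform 1:
x1 = cos(56)*-3.9 - sin(56)*-1.1 + 2.3 = 1.0311
y1 = sin(56)*-3.9 + cos(56)*-1.1 + 1.3 = -2.5484
After transform 2:
x2 = cos(234)*1.0311 - sin(234)*-2.5484 + 2.2
= -0.4677


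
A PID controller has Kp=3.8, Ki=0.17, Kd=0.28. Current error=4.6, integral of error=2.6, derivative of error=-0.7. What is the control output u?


u = Kp*e + Ki*int(e) + Kd*de/dt
= 3.8*4.6 + 0.17*2.6 + 0.28*(-0.7)
= 17.48 + 0.442 + -0.196
= 17.726


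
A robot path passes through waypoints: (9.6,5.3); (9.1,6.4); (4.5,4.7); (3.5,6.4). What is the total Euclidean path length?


Segment lengths:
  seg1 = sqrt((-0.5)^2 + (1.1)^2) = 1.2083
  seg2 = sqrt((-4.6)^2 + (-1.7)^2) = 4.9041
  seg3 = sqrt((-1.0)^2 + (1.7)^2) = 1.9723
Total = 8.0847


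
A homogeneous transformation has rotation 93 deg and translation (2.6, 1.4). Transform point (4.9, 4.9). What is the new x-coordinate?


x' = cos(theta)*px - sin(theta)*py + tx
= -0.0523*4.9 - 0.9986*4.9 + 2.6
= -2.5497


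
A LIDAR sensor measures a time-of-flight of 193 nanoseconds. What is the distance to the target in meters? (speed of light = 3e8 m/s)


tof = 193 ns = 1.93e-07 s
dist = c * tof / 2
= 3e8 * 1.93e-07 / 2
= 28.95 m


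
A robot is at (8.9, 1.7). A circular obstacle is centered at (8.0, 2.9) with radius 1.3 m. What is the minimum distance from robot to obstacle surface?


center_dist = sqrt((8.9-8.0)^2 + (1.7-2.9)^2)
= sqrt(0.81 + 1.44)
= 1.5
min_dist = center_dist - radius = 1.5 - 1.3 = 0.2 m


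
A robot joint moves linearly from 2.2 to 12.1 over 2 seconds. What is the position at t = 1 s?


s = t/T = 1/2 = 0.5
p(t) = p0 + (pf-p0)*s
= 2.2 + (12.1 - 2.2) * 0.5
= 7.15


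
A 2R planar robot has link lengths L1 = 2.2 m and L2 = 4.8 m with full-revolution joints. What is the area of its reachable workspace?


r_max = L1 + L2 = 7.0 m
r_min = |L1 - L2| = 2.6 m
Area = pi*(r_max^2 - r_min^2)
= pi*(49.0 - 6.76)
= pi * 42.24
= 132.7009 m^2


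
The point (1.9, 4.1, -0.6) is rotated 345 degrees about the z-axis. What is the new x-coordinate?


Rotation about z-axis: x' = x*cos(theta) - y*sin(theta)
= 1.9 * 0.9659 - 4.1 * -0.2588
= 2.8964


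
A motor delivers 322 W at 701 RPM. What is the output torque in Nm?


omega = 701 * 2*pi/60 = 73.4085 rad/s
tau = P / omega = 322 / 73.4085
= 4.3864 Nm


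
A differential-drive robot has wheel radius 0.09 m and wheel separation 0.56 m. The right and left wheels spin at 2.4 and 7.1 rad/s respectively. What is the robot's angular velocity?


vR = r*wR = 0.09*2.4 = 0.216 m/s
vL = r*wL = 0.09*7.1 = 0.639 m/s
v = (vR+vL)/2 = 0.4275 m/s
omega = (vR-vL)/L = -0.7554 rad/s
angular velocity = -0.7554 rad/s


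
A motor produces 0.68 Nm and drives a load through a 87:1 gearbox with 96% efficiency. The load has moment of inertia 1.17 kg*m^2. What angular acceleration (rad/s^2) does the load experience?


tau_out = tau_motor * N * eta
= 0.68 * 87 * 0.96 = 56.7936 Nm
alpha = tau_out / I = 56.7936 / 1.17
= 48.5415 rad/s^2


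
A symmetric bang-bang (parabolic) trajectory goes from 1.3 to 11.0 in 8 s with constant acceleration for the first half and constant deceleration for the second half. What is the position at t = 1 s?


Symmetric rest-to-rest: each phase covers (pf-p0)/2 in time T/2. 0.5*a*(T/2)^2 = (pf-p0)/2 => a = 4*(pf-p0)/T^2
a = 4*(11.0-1.3)/8^2 = 0.6062
t = 1 is in the acceleration phase (t <= T/2).
p = p0 + 0.5*a*t^2 = 1.3 + 0.5*0.6062*1^2
= 1.6031


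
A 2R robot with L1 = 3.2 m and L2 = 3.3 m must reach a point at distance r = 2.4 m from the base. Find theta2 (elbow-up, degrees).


cos(theta2) = (r^2 - L1^2 - L2^2) / (2*L1*L2)
cos(theta2) = (5.76 - 10.24 - 10.89) / 21.12
cos(theta2) = -0.727746
theta2 = 136.6978 degrees


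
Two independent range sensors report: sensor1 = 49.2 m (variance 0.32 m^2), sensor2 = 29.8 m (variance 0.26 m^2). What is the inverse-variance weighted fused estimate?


w1 = (1/var1) / (1/var1 + 1/var2)
   = 3.125 / (3.125 + 3.8462) = 0.4483
w2 = 1 - w1 = 0.5517
fused = w1*s1 + w2*s2 = 22.0552 + 16.4414
= 38.4966 m


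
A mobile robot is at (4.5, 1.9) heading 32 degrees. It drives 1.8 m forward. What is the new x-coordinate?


x_new = x0 + d*cos(theta)
= 4.5 + 1.8*cos(32)
= 4.5 + 1.5265
= 6.0265


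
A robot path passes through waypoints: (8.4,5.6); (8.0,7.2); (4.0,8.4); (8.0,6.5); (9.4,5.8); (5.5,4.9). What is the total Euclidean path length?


Segment lengths:
  seg1 = sqrt((-0.4)^2 + (1.6)^2) = 1.6492
  seg2 = sqrt((-4.0)^2 + (1.2)^2) = 4.1761
  seg3 = sqrt((4.0)^2 + (-1.9)^2) = 4.4283
  seg4 = sqrt((1.4)^2 + (-0.7)^2) = 1.5652
  seg5 = sqrt((-3.9)^2 + (-0.9)^2) = 4.0025
Total = 15.8214


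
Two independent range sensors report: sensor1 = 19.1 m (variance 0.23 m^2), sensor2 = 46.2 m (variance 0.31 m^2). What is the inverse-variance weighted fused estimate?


w1 = (1/var1) / (1/var1 + 1/var2)
   = 4.3478 / (4.3478 + 3.2258) = 0.5741
w2 = 1 - w1 = 0.4259
fused = w1*s1 + w2*s2 = 10.9648 + 19.6778
= 30.6426 m


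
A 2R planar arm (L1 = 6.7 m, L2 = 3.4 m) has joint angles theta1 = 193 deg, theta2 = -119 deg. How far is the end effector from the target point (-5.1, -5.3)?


End effector via forward kinematics:
x = L1*cos(t1) + L2*cos(t1+t2) = -5.5911
y = L1*sin(t1) + L2*sin(t1+t2) = 1.7611
Distance to target:
d = sqrt((-5.1 - -5.5911)^2 + (-5.3 - 1.7611)^2)
= sqrt(0.2412 + 49.8594)
= 7.0782 m


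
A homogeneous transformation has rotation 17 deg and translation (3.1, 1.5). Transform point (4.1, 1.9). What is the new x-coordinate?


x' = cos(theta)*px - sin(theta)*py + tx
= 0.9563*4.1 - 0.2924*1.9 + 3.1
= 6.4653


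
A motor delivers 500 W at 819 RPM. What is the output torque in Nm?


omega = 819 * 2*pi/60 = 85.7655 rad/s
tau = P / omega = 500 / 85.7655
= 5.8299 Nm


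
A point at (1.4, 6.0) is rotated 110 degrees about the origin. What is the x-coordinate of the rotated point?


x' = x*cos(theta) - y*sin(theta)
cos(110 deg) = -0.342, sin(110 deg) = 0.9397
x' = 1.4 * -0.342 - 6.0 * 0.9397
= -0.4788 - 5.6382
= -6.117


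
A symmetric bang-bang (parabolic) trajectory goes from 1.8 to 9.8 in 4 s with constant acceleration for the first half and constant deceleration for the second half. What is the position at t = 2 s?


Symmetric rest-to-rest: each phase covers (pf-p0)/2 in time T/2. 0.5*a*(T/2)^2 = (pf-p0)/2 => a = 4*(pf-p0)/T^2
a = 4*(9.8-1.8)/4^2 = 2.0
t = 2 is in the acceleration phase (t <= T/2).
p = p0 + 0.5*a*t^2 = 1.8 + 0.5*2.0*2^2
= 5.8


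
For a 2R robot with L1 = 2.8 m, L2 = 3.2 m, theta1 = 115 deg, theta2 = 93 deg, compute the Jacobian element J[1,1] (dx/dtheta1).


J[1,1] = -L1*sin(t1) - L2*sin(t1+t2)
= -2.8*sin(115) - 3.2*sin(208)
= -1.0354


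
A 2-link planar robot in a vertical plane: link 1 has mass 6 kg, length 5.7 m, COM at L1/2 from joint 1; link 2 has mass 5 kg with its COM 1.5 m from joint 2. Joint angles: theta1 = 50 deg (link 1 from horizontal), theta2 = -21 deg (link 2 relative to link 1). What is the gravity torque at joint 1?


Horizontal distance from joint 1 to link-1 COM:
  x_c1 = (L1/2)*cos(t1) = 2.85 * 0.6428 = 1.8319 m
Horizontal distance from joint 1 to link-2 COM:
  x_c2 = L1*cos(t1) + Lc2*cos(t1+t2)
       = 5.7*0.6428 + 1.5*0.8746 = 4.9758 m
tau1 = m1*g*x_c1 + m2*g*x_c2
     = 6*9.81*1.8319 + 5*9.81*4.9758
     = 107.8283 + 244.0639
     = 351.8922 Nm


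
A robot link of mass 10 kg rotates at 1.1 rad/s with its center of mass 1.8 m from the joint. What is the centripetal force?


F = m * omega^2 * r
= 10 * 1.1^2 * 1.8
= 10 * 1.21 * 1.8
= 21.78 N


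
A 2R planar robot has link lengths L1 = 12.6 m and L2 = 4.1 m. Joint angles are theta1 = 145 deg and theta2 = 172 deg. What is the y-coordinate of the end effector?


Convert angles to radians: theta1 = 2.5307, theta2 = 3.002
y = L1*sin(theta1) + L2*sin(theta1+theta2)
y = 7.2271 + -2.7962
y = 4.4309


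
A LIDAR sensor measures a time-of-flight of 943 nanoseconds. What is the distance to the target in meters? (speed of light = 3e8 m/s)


tof = 943 ns = 9.43e-07 s
dist = c * tof / 2
= 3e8 * 9.43e-07 / 2
= 141.45 m


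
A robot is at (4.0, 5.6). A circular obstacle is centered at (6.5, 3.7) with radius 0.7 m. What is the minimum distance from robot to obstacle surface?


center_dist = sqrt((4.0-6.5)^2 + (5.6-3.7)^2)
= sqrt(6.25 + 3.61)
= 3.1401
min_dist = center_dist - radius = 3.1401 - 0.7 = 2.4401 m


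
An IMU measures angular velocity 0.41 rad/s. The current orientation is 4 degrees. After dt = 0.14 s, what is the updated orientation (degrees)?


delta_theta = w * dt = 0.41 * 0.14 = 0.0574 rad
= 3.2888 deg
theta_new = 4 + 3.2888 = 7.2888 deg


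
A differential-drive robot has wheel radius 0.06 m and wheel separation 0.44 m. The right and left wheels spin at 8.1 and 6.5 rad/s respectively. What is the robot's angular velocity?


vR = r*wR = 0.06*8.1 = 0.486 m/s
vL = r*wL = 0.06*6.5 = 0.39 m/s
v = (vR+vL)/2 = 0.438 m/s
omega = (vR-vL)/L = 0.2182 rad/s
angular velocity = 0.2182 rad/s


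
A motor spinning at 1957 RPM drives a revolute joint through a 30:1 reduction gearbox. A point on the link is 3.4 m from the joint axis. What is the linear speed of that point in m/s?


omega_motor = 1957 * 2*pi/60 = 204.9366 rad/s
omega_joint = omega_motor / 30 = 6.8312 rad/s
v = omega_joint * r = 6.8312 * 3.4
= 23.2261 m/s


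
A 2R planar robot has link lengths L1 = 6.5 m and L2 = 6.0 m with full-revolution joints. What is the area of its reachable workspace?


r_max = L1 + L2 = 12.5 m
r_min = |L1 - L2| = 0.5 m
Area = pi*(r_max^2 - r_min^2)
= pi*(156.25 - 0.25)
= pi * 156.0
= 490.0885 m^2


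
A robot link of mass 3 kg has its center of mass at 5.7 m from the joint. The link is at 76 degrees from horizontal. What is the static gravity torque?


tau = m*g*L*cos(angle)
= 3 * 9.81 * 5.7 * cos(76 deg)
= 3 * 9.81 * 5.7 * 0.2419
= 40.5826 Nm


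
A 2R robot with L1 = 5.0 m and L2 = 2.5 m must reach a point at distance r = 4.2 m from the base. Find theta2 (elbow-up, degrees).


cos(theta2) = (r^2 - L1^2 - L2^2) / (2*L1*L2)
cos(theta2) = (17.64 - 25.0 - 6.25) / 25.0
cos(theta2) = -0.5444
theta2 = 122.9837 degrees


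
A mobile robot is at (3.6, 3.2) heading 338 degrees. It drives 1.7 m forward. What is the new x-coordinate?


x_new = x0 + d*cos(theta)
= 3.6 + 1.7*cos(338)
= 3.6 + 1.5762
= 5.1762


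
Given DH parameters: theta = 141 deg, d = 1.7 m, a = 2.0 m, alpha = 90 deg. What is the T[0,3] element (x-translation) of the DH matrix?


T[0,3] = a * cos(theta)
= 2.0 * cos(141 deg)
= 2.0 * -0.7771
= -1.5543


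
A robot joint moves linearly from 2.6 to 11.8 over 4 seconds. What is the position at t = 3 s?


s = t/T = 3/4 = 0.75
p(t) = p0 + (pf-p0)*s
= 2.6 + (11.8 - 2.6) * 0.75
= 9.5


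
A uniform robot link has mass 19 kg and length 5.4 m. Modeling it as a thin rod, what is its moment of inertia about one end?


I = (1/3) * m * L^2
= (1/3) * 19 * 5.4^2
= 0.333333 * 19 * 29.16
= 184.68 kg*m^2


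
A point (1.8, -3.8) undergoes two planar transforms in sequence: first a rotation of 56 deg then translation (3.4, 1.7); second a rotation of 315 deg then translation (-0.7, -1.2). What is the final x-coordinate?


After transform 1:
x1 = cos(56)*1.8 - sin(56)*-3.8 + 3.4 = 7.5569
y1 = sin(56)*1.8 + cos(56)*-3.8 + 1.7 = 1.0673
After transform 2:
x2 = cos(315)*7.5569 - sin(315)*1.0673 + -0.7
= 5.3982


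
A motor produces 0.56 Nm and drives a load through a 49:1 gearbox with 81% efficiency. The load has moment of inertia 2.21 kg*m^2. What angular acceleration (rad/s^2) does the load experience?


tau_out = tau_motor * N * eta
= 0.56 * 49 * 0.81 = 22.2264 Nm
alpha = tau_out / I = 22.2264 / 2.21
= 10.0572 rad/s^2


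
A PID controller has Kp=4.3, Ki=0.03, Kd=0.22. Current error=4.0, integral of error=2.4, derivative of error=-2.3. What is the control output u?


u = Kp*e + Ki*int(e) + Kd*de/dt
= 4.3*4.0 + 0.03*2.4 + 0.22*(-2.3)
= 17.2 + 0.072 + -0.506
= 16.766


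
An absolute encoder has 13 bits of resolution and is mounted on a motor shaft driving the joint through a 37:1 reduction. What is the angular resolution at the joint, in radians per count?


counts = 2^13 = 8192
effective counts at joint = 8192 * 37 = 303104
resolution = 2*pi / 303104
= 2.0729e-05 rad/count


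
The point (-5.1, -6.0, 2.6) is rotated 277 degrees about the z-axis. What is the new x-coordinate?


Rotation about z-axis: x' = x*cos(theta) - y*sin(theta)
= -5.1 * 0.1219 - -6.0 * -0.9925
= -6.5768


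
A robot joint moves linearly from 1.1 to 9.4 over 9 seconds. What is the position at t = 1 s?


s = t/T = 1/9 = 0.1111
p(t) = p0 + (pf-p0)*s
= 1.1 + (9.4 - 1.1) * 0.1111
= 2.0222


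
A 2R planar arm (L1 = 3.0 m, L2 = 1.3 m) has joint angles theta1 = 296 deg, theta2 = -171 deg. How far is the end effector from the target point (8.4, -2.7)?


End effector via forward kinematics:
x = L1*cos(t1) + L2*cos(t1+t2) = 0.5695
y = L1*sin(t1) + L2*sin(t1+t2) = -1.6315
Distance to target:
d = sqrt((8.4 - 0.5695)^2 + (-2.7 - -1.6315)^2)
= sqrt(61.3173 + 1.1417)
= 7.9031 m


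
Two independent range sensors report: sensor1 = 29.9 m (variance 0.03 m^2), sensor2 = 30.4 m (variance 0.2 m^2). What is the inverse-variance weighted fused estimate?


w1 = (1/var1) / (1/var1 + 1/var2)
   = 33.3333 / (33.3333 + 5.0) = 0.8696
w2 = 1 - w1 = 0.1304
fused = w1*s1 + w2*s2 = 26.0 + 3.9652
= 29.9652 m


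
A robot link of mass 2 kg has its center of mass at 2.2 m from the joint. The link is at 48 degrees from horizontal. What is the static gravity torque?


tau = m*g*L*cos(angle)
= 2 * 9.81 * 2.2 * cos(48 deg)
= 2 * 9.81 * 2.2 * 0.6691
= 28.8824 Nm


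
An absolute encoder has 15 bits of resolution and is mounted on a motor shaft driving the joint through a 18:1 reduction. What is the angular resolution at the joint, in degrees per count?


counts = 2^15 = 32768
effective counts at joint = 32768 * 18 = 589824
resolution = 360 / 589824
= 6.1035e-04 deg/count


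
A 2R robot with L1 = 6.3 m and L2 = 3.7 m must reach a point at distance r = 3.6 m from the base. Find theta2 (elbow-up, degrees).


cos(theta2) = (r^2 - L1^2 - L2^2) / (2*L1*L2)
cos(theta2) = (12.96 - 39.69 - 13.69) / 46.62
cos(theta2) = -0.86701
theta2 = 150.113 degrees


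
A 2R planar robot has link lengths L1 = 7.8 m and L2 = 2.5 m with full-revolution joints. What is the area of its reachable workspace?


r_max = L1 + L2 = 10.3 m
r_min = |L1 - L2| = 5.3 m
Area = pi*(r_max^2 - r_min^2)
= pi*(106.09 - 28.09)
= pi * 78.0
= 245.0442 m^2


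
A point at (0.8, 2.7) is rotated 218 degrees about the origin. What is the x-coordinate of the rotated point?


x' = x*cos(theta) - y*sin(theta)
cos(218 deg) = -0.788, sin(218 deg) = -0.6157
x' = 0.8 * -0.788 - 2.7 * -0.6157
= -0.6304 - -1.6623
= 1.0319


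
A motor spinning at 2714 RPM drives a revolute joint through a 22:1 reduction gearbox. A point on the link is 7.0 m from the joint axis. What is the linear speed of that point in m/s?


omega_motor = 2714 * 2*pi/60 = 284.2094 rad/s
omega_joint = omega_motor / 22 = 12.9186 rad/s
v = omega_joint * r = 12.9186 * 7.0
= 90.4303 m/s


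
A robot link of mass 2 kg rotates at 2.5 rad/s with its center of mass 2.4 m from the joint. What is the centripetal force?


F = m * omega^2 * r
= 2 * 2.5^2 * 2.4
= 2 * 6.25 * 2.4
= 30.0 N


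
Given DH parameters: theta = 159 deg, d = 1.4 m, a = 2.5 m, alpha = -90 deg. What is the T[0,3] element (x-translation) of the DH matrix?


T[0,3] = a * cos(theta)
= 2.5 * cos(159 deg)
= 2.5 * -0.9336
= -2.334


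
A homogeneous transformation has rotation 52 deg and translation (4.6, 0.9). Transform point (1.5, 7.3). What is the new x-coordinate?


x' = cos(theta)*px - sin(theta)*py + tx
= 0.6157*1.5 - 0.788*7.3 + 4.6
= -0.229


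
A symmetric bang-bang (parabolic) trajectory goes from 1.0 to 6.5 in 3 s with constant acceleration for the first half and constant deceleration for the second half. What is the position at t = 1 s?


Symmetric rest-to-rest: each phase covers (pf-p0)/2 in time T/2. 0.5*a*(T/2)^2 = (pf-p0)/2 => a = 4*(pf-p0)/T^2
a = 4*(6.5-1.0)/3^2 = 2.4444
t = 1 is in the acceleration phase (t <= T/2).
p = p0 + 0.5*a*t^2 = 1.0 + 0.5*2.4444*1^2
= 2.2222


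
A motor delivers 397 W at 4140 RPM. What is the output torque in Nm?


omega = 4140 * 2*pi/60 = 433.5398 rad/s
tau = P / omega = 397 / 433.5398
= 0.9157 Nm


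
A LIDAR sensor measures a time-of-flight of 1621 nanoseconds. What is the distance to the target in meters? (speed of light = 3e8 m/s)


tof = 1621 ns = 1.621e-06 s
dist = c * tof / 2
= 3e8 * 1.621e-06 / 2
= 243.15 m


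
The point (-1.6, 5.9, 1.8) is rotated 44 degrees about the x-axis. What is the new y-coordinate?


Rotation about x-axis: y' = y*cos(theta) - z*sin(theta)
= 5.9 * 0.7193 - 1.8 * 0.6947
= 2.9937


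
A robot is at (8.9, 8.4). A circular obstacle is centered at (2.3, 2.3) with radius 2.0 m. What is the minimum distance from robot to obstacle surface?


center_dist = sqrt((8.9-2.3)^2 + (8.4-2.3)^2)
= sqrt(43.56 + 37.21)
= 8.9872
min_dist = center_dist - radius = 8.9872 - 2.0 = 6.9872 m


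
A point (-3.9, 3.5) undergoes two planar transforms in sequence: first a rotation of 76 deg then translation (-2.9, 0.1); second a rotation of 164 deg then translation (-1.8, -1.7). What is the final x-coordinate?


After transform 1:
x1 = cos(76)*-3.9 - sin(76)*3.5 + -2.9 = -7.2395
y1 = sin(76)*-3.9 + cos(76)*3.5 + 0.1 = -2.8374
After transform 2:
x2 = cos(164)*-7.2395 - sin(164)*-2.8374 + -1.8
= 5.9412


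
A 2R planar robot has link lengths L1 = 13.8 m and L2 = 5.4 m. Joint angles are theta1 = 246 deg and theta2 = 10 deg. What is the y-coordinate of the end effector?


Convert angles to radians: theta1 = 4.2935, theta2 = 0.1745
y = L1*sin(theta1) + L2*sin(theta1+theta2)
y = -12.6069 + -5.2396
y = -17.8465


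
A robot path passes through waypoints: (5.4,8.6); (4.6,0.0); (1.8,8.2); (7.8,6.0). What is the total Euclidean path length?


Segment lengths:
  seg1 = sqrt((-0.8)^2 + (-8.6)^2) = 8.6371
  seg2 = sqrt((-2.8)^2 + (8.2)^2) = 8.6649
  seg3 = sqrt((6.0)^2 + (-2.2)^2) = 6.3906
Total = 23.6926


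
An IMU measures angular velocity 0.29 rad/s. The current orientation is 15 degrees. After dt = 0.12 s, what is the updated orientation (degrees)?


delta_theta = w * dt = 0.29 * 0.12 = 0.0348 rad
= 1.9939 deg
theta_new = 15 + 1.9939 = 16.9939 deg


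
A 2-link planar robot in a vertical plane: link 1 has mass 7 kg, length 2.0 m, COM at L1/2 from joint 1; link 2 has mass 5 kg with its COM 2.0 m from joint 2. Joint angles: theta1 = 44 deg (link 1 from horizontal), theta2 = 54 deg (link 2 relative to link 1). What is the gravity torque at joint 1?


Horizontal distance from joint 1 to link-1 COM:
  x_c1 = (L1/2)*cos(t1) = 1.0 * 0.7193 = 0.7193 m
Horizontal distance from joint 1 to link-2 COM:
  x_c2 = L1*cos(t1) + Lc2*cos(t1+t2)
       = 2.0*0.7193 + 2.0*-0.1392 = 1.1603 m
tau1 = m1*g*x_c1 + m2*g*x_c2
     = 7*9.81*0.7193 + 5*9.81*1.1603
     = 49.3971 + 56.9144
     = 106.3114 Nm
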